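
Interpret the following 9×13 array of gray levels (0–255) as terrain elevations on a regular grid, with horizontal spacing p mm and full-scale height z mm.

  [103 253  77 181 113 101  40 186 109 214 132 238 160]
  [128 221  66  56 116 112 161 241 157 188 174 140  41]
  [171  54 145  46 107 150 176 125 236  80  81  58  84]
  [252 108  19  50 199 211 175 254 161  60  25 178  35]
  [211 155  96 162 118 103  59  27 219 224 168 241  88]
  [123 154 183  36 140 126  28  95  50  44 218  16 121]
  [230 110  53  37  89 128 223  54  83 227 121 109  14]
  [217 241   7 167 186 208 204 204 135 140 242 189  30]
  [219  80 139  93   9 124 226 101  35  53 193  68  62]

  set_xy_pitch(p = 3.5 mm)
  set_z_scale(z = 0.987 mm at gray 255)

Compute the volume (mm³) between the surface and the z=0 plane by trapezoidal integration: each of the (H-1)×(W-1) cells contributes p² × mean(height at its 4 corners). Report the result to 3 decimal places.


594.580

height_mm = gray/255 × 0.987; cell vol = 3.5² × mean(4 corners)
unit = 3.5² × 0.987 / (4×255) = 0.0118537 mm³ per gray-sum
row 0: Σ corner-gray over 12 cells = 6984  → 82.7861
row 1: Σ corner-gray over 12 cells = 6204  → 73.5402
row 2: Σ corner-gray over 12 cells = 5938  → 70.3871
row 3: Σ corner-gray over 12 cells = 6610  → 78.3528
row 4: Σ corner-gray over 12 cells = 5867  → 69.5455
row 5: Σ corner-gray over 12 cells = 5136  → 60.8805
row 6: Σ corner-gray over 12 cells = 6805  → 80.6643
row 7: Σ corner-gray over 12 cells = 6616  → 78.4239
Σ rows: total corner-gray = 50160  → 594.5804 mm³


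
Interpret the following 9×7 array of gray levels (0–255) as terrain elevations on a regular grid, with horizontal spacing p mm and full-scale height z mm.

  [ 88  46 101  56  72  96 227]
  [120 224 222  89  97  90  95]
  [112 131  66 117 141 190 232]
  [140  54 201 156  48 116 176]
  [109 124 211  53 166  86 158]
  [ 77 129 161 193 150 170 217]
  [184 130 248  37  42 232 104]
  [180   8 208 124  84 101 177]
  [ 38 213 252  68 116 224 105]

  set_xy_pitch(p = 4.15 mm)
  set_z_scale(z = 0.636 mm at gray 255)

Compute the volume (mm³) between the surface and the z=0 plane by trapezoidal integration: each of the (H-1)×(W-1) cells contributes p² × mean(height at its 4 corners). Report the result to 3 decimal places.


273.881

height_mm = gray/255 × 0.636; cell vol = 4.15² × mean(4 corners)
unit = 4.15² × 0.636 / (4×255) = 0.0107387 mm³ per gray-sum
row 0: Σ corner-gray over 6 cells = 2716  → 29.1664
row 1: Σ corner-gray over 6 cells = 3293  → 35.3627
row 2: Σ corner-gray over 6 cells = 3100  → 33.2901
row 3: Σ corner-gray over 6 cells = 3013  → 32.3558
row 4: Σ corner-gray over 6 cells = 3447  → 37.0164
row 5: Σ corner-gray over 6 cells = 3566  → 38.2943
row 6: Σ corner-gray over 6 cells = 3073  → 33.0001
row 7: Σ corner-gray over 6 cells = 3296  → 35.3949
Σ rows: total corner-gray = 25504  → 273.8807 mm³


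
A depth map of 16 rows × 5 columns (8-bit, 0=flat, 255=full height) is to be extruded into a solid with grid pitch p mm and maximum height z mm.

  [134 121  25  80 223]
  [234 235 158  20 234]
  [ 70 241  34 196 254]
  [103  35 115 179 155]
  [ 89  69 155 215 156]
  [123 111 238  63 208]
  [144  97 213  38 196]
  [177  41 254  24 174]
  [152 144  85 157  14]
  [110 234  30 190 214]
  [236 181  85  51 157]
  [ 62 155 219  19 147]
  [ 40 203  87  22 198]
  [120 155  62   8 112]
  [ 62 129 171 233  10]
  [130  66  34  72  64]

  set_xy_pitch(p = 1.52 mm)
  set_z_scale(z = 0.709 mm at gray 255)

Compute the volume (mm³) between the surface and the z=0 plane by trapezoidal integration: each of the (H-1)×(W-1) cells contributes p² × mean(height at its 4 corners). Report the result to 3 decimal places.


49.227

height_mm = gray/255 × 0.709; cell vol = 1.52² × mean(4 corners)
unit = 1.52² × 0.709 / (4×255) = 0.00160595 mm³ per gray-sum
row 0: Σ corner-gray over 4 cells = 2103  → 3.3773
row 1: Σ corner-gray over 4 cells = 2560  → 4.1112
row 2: Σ corner-gray over 4 cells = 2182  → 3.5042
row 3: Σ corner-gray over 4 cells = 2039  → 3.2745
row 4: Σ corner-gray over 4 cells = 2278  → 3.6584
row 5: Σ corner-gray over 4 cells = 2191  → 3.5186
row 6: Σ corner-gray over 4 cells = 2025  → 3.2521
row 7: Σ corner-gray over 4 cells = 1927  → 3.0947
row 8: Σ corner-gray over 4 cells = 2170  → 3.4849
row 9: Σ corner-gray over 4 cells = 2259  → 3.6279
row 10: Σ corner-gray over 4 cells = 2022  → 3.2472
row 11: Σ corner-gray over 4 cells = 1857  → 2.9823
row 12: Σ corner-gray over 4 cells = 1544  → 2.4796
row 13: Σ corner-gray over 4 cells = 1820  → 2.9228
row 14: Σ corner-gray over 4 cells = 1676  → 2.6916
Σ rows: total corner-gray = 30653  → 49.2273 mm³


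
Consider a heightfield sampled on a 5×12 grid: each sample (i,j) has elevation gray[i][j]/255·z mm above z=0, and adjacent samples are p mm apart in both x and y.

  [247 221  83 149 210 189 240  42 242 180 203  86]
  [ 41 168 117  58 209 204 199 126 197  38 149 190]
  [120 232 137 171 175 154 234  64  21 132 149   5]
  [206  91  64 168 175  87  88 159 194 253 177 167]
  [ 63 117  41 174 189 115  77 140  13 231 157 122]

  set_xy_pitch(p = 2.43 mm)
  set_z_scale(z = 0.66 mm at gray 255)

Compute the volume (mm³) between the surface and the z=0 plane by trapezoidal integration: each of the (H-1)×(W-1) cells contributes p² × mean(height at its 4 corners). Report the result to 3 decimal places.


97.668

height_mm = gray/255 × 0.66; cell vol = 2.43² × mean(4 corners)
unit = 2.43² × 0.66 / (4×255) = 0.00382082 mm³ per gray-sum
row 0: Σ corner-gray over 11 cells = 7012  → 26.7916
row 1: Σ corner-gray over 11 cells = 6224  → 23.7808
row 2: Σ corner-gray over 11 cells = 6348  → 24.2546
row 3: Σ corner-gray over 11 cells = 5978  → 22.8408
Σ rows: total corner-gray = 25562  → 97.6677 mm³


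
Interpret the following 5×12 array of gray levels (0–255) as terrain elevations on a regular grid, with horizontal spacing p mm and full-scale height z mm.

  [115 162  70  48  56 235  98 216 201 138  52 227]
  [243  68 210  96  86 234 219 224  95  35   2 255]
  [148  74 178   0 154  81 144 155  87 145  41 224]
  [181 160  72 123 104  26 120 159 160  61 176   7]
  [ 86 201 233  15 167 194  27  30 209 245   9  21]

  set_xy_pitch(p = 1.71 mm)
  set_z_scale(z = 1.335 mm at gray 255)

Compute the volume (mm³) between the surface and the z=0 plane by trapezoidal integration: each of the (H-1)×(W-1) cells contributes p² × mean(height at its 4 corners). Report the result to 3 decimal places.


83.175

height_mm = gray/255 × 1.335; cell vol = 1.71² × mean(4 corners)
unit = 1.71² × 1.335 / (4×255) = 0.00382713 mm³ per gray-sum
row 0: Σ corner-gray over 11 cells = 5930  → 22.6949
row 1: Σ corner-gray over 11 cells = 5526  → 21.1487
row 2: Σ corner-gray over 11 cells = 5000  → 19.1357
row 3: Σ corner-gray over 11 cells = 5277  → 20.1958
Σ rows: total corner-gray = 21733  → 83.1750 mm³


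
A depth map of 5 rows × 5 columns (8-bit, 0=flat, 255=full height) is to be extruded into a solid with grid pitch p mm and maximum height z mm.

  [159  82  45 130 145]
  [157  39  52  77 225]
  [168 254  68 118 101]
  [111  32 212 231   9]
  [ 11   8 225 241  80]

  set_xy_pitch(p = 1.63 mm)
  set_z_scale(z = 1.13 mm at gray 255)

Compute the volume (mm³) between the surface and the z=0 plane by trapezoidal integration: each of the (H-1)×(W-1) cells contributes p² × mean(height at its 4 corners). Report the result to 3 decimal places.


height_mm = gray/255 × 1.13; cell vol = 1.63² × mean(4 corners)
unit = 1.63² × 1.13 / (4×255) = 0.00294343 mm³ per gray-sum
row 0: Σ corner-gray over 4 cells = 1536  → 4.5211
row 1: Σ corner-gray over 4 cells = 1867  → 5.4954
row 2: Σ corner-gray over 4 cells = 2219  → 6.5315
row 3: Σ corner-gray over 4 cells = 2109  → 6.2077
Σ rows: total corner-gray = 7731  → 22.7556 mm³

22.756


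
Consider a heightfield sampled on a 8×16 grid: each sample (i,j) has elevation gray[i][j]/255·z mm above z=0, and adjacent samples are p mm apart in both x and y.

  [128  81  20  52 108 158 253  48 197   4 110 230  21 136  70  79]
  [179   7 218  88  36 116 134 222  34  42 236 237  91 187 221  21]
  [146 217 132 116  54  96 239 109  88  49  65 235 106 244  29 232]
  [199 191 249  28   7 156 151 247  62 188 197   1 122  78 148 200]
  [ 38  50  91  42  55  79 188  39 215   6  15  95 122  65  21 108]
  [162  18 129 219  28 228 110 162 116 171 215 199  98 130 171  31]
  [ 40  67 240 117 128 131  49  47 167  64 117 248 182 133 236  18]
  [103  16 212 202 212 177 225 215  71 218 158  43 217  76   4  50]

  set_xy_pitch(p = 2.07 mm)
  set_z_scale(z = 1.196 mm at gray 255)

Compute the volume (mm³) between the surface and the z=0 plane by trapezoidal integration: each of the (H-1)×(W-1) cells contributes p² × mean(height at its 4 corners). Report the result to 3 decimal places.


height_mm = gray/255 × 1.196; cell vol = 2.07² × mean(4 corners)
unit = 2.07² × 1.196 / (4×255) = 0.00502426 mm³ per gray-sum
row 0: Σ corner-gray over 15 cells = 7121  → 35.7777
row 1: Σ corner-gray over 15 cells = 7874  → 39.5610
row 2: Σ corner-gray over 15 cells = 7985  → 40.1187
row 3: Σ corner-gray over 15 cells = 6361  → 31.9593
row 4: Σ corner-gray over 15 cells = 6493  → 32.6225
row 5: Σ corner-gray over 15 cells = 8091  → 40.6512
row 6: Σ corner-gray over 15 cells = 8155  → 40.9728
Σ rows: total corner-gray = 52080  → 261.6632 mm³

261.663


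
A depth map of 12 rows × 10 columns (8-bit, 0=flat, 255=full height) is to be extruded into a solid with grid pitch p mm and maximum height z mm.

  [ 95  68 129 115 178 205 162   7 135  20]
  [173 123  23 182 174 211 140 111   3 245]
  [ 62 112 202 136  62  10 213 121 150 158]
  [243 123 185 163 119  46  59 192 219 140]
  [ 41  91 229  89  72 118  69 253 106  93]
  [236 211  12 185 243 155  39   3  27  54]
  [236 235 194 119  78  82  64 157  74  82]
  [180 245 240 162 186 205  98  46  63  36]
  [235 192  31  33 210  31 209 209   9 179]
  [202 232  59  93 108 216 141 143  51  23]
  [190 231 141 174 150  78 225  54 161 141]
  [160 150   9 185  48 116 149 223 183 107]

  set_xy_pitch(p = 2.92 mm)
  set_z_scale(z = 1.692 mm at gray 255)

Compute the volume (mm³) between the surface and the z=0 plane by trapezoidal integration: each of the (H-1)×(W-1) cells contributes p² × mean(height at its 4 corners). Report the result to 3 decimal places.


height_mm = gray/255 × 1.692; cell vol = 2.92² × mean(4 corners)
unit = 2.92² × 1.692 / (4×255) = 0.0141438 mm³ per gray-sum
row 0: Σ corner-gray over 9 cells = 4465  → 63.1520
row 1: Σ corner-gray over 9 cells = 4584  → 64.8351
row 2: Σ corner-gray over 9 cells = 4827  → 68.2721
row 3: Σ corner-gray over 9 cells = 4783  → 67.6498
row 4: Σ corner-gray over 9 cells = 4228  → 59.8000
row 5: Σ corner-gray over 9 cells = 4364  → 61.7235
row 6: Σ corner-gray over 9 cells = 5030  → 71.1433
row 7: Σ corner-gray over 9 cells = 4968  → 70.2664
row 8: Σ corner-gray over 9 cells = 4573  → 64.6796
row 9: Σ corner-gray over 9 cells = 5070  → 71.7090
row 10: Σ corner-gray over 9 cells = 5152  → 72.8688
Σ rows: total corner-gray = 52044  → 736.0996 mm³

736.100


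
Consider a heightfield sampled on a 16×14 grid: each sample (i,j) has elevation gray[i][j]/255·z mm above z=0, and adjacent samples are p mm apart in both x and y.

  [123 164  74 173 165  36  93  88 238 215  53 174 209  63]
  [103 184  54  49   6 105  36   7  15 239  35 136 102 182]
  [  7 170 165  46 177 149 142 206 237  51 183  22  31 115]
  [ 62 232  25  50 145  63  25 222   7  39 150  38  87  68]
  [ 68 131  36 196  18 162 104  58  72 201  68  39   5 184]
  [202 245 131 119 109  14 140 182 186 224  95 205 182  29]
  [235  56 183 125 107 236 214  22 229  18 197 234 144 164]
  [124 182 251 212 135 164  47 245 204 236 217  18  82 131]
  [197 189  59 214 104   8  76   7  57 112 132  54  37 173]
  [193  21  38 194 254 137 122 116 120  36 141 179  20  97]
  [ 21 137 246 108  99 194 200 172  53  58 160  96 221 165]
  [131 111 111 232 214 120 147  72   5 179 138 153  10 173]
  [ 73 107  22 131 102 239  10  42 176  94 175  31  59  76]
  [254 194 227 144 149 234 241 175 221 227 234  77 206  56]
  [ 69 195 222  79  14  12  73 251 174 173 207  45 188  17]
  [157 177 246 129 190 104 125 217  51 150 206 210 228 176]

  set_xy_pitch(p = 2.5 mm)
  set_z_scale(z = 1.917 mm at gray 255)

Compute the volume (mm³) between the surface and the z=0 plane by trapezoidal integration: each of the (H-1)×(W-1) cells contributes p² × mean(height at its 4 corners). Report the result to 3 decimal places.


1164.989

height_mm = gray/255 × 1.917; cell vol = 2.5² × mean(4 corners)
unit = 2.5² × 1.917 / (4×255) = 0.0117463 mm³ per gray-sum
row 0: Σ corner-gray over 13 cells = 5771  → 67.7880
row 1: Σ corner-gray over 13 cells = 5501  → 64.6165
row 2: Σ corner-gray over 13 cells = 5576  → 65.4975
row 3: Σ corner-gray over 13 cells = 4728  → 55.5366
row 4: Σ corner-gray over 13 cells = 6327  → 74.3190
row 5: Σ corner-gray over 13 cells = 7824  → 91.9032
row 6: Σ corner-gray over 13 cells = 8170  → 95.9675
row 7: Σ corner-gray over 13 cells = 6709  → 78.8061
row 8: Σ corner-gray over 13 cells = 5514  → 64.7692
row 9: Σ corner-gray over 13 cells = 6720  → 78.9353
row 10: Σ corner-gray over 13 cells = 6962  → 81.7779
row 11: Σ corner-gray over 13 cells = 5813  → 68.2814
row 12: Σ corner-gray over 13 cells = 7493  → 88.0152
row 13: Σ corner-gray over 13 cells = 8320  → 97.7294
row 14: Σ corner-gray over 13 cells = 7751  → 91.0458
Σ rows: total corner-gray = 99179  → 1164.9886 mm³


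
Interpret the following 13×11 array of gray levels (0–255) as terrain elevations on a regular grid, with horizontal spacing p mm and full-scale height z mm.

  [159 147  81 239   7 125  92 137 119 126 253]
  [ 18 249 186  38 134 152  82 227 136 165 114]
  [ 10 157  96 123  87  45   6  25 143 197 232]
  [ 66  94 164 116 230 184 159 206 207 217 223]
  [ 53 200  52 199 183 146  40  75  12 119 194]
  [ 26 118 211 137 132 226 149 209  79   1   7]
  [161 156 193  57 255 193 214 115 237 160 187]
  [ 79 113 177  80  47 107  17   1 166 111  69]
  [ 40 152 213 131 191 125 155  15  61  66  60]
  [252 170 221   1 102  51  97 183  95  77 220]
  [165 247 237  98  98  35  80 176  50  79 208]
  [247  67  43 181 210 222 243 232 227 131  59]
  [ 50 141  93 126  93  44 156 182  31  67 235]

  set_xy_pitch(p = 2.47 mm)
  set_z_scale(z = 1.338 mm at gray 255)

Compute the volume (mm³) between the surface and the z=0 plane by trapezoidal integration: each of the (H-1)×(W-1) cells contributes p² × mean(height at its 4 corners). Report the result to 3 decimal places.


height_mm = gray/255 × 1.338; cell vol = 2.47² × mean(4 corners)
unit = 2.47² × 1.338 / (4×255) = 0.00800295 mm³ per gray-sum
row 0: Σ corner-gray over 10 cells = 5428  → 43.4400
row 1: Σ corner-gray over 10 cells = 4870  → 38.9743
row 2: Σ corner-gray over 10 cells = 5443  → 43.5600
row 3: Σ corner-gray over 10 cells = 5742  → 45.9529
row 4: Σ corner-gray over 10 cells = 4856  → 38.8623
row 5: Σ corner-gray over 10 cells = 6065  → 48.5379
row 6: Σ corner-gray over 10 cells = 5294  → 42.3676
row 7: Σ corner-gray over 10 cells = 4104  → 32.8441
row 8: Σ corner-gray over 10 cells = 4784  → 38.2861
row 9: Σ corner-gray over 10 cells = 5039  → 40.3268
row 10: Σ corner-gray over 10 cells = 5991  → 47.9456
row 11: Σ corner-gray over 10 cells = 5569  → 44.5684
Σ rows: total corner-gray = 63185  → 505.6661 mm³

505.666


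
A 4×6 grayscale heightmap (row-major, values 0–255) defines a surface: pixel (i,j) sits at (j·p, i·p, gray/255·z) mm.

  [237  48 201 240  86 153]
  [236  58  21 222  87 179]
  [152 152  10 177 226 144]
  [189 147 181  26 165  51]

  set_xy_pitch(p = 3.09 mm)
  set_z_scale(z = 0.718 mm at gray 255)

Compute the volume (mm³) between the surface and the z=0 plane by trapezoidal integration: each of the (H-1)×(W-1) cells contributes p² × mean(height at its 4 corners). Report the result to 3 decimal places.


height_mm = gray/255 × 0.718; cell vol = 3.09² × mean(4 corners)
unit = 3.09² × 0.718 / (4×255) = 0.00672111 mm³ per gray-sum
row 0: Σ corner-gray over 5 cells = 2731  → 18.3554
row 1: Σ corner-gray over 5 cells = 2617  → 17.5892
row 2: Σ corner-gray over 5 cells = 2704  → 18.1739
Σ rows: total corner-gray = 8052  → 54.1184 mm³

54.118


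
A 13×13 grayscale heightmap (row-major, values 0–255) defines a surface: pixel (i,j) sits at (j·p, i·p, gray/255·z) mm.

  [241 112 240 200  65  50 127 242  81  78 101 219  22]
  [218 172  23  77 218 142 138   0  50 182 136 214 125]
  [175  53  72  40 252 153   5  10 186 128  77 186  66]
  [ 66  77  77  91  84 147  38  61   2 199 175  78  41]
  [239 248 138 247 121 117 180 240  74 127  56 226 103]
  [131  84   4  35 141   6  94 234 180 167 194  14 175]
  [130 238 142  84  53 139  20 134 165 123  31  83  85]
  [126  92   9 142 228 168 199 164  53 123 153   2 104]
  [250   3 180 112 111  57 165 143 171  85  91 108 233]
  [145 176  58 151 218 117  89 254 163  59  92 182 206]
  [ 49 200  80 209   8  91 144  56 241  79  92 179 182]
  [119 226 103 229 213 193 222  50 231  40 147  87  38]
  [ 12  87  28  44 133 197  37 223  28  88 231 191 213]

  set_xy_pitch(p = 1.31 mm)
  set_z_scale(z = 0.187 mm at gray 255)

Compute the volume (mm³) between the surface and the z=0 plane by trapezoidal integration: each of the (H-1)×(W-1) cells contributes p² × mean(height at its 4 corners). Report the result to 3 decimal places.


height_mm = gray/255 × 0.187; cell vol = 1.31² × mean(4 corners)
unit = 1.31² × 0.187 / (4×255) = 0.000314618 mm³ per gray-sum
row 0: Σ corner-gray over 12 cells = 6340  → 1.9947
row 1: Σ corner-gray over 12 cells = 5612  → 1.7656
row 2: Σ corner-gray over 12 cells = 4730  → 1.4881
row 3: Σ corner-gray over 12 cells = 6055  → 1.9050
row 4: Σ corner-gray over 12 cells = 6502  → 2.0456
row 5: Σ corner-gray over 12 cells = 5251  → 1.6521
row 6: Σ corner-gray over 12 cells = 5535  → 1.7414
row 7: Σ corner-gray over 12 cells = 5831  → 1.8345
row 8: Σ corner-gray over 12 cells = 6404  → 2.0148
row 9: Σ corner-gray over 12 cells = 6458  → 2.0318
row 10: Σ corner-gray over 12 cells = 6628  → 2.0853
row 11: Σ corner-gray over 12 cells = 6438  → 2.0255
Σ rows: total corner-gray = 71784  → 22.5846 mm³

22.585


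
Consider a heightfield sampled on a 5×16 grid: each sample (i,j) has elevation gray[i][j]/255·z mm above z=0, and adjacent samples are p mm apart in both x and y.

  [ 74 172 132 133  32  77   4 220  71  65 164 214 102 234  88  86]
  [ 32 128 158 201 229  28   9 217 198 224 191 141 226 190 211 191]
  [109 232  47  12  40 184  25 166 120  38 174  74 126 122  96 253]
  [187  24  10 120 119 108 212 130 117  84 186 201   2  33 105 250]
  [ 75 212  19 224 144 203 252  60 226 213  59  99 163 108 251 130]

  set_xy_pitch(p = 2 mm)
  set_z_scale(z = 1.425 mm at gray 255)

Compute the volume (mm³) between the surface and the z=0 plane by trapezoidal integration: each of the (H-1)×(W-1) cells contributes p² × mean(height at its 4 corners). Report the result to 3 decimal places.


height_mm = gray/255 × 1.425; cell vol = 2² × mean(4 corners)
unit = 2² × 1.425 / (4×255) = 0.00558824 mm³ per gray-sum
row 0: Σ corner-gray over 15 cells = 8501  → 47.5056
row 1: Σ corner-gray over 15 cells = 8199  → 45.8179
row 2: Σ corner-gray over 15 cells = 6613  → 36.9550
row 3: Σ corner-gray over 15 cells = 8010  → 44.7618
Σ rows: total corner-gray = 31323  → 175.0403 mm³

175.040


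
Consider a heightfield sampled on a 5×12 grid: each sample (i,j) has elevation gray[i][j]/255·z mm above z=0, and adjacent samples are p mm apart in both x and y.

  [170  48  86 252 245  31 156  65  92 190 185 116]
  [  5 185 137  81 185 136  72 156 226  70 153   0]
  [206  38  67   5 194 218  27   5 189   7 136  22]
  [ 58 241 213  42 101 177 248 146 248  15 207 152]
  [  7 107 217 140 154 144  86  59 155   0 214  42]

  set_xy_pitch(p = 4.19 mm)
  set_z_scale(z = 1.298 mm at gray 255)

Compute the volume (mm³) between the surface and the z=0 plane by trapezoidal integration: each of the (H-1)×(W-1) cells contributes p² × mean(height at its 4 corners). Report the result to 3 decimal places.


height_mm = gray/255 × 1.298; cell vol = 4.19² × mean(4 corners)
unit = 4.19² × 1.298 / (4×255) = 0.022341 mm³ per gray-sum
row 0: Σ corner-gray over 11 cells = 5793  → 129.4214
row 1: Σ corner-gray over 11 cells = 4807  → 107.3932
row 2: Σ corner-gray over 11 cells = 5486  → 122.5627
row 3: Σ corner-gray over 11 cells = 6087  → 135.9897
Σ rows: total corner-gray = 22173  → 495.3669 mm³

495.367


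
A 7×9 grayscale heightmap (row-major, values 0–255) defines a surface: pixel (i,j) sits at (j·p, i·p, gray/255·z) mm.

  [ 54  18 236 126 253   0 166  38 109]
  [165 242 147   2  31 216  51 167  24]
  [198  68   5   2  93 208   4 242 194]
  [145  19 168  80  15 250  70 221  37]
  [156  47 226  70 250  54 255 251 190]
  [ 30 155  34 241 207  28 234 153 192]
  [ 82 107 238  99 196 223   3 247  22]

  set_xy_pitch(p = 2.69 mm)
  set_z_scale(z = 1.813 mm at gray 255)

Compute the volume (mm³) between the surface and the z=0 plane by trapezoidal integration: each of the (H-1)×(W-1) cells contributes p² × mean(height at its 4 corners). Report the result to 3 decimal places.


height_mm = gray/255 × 1.813; cell vol = 2.69² × mean(4 corners)
unit = 2.69² × 1.813 / (4×255) = 0.0128618 mm³ per gray-sum
row 0: Σ corner-gray over 8 cells = 3738  → 48.0775
row 1: Σ corner-gray over 8 cells = 3537  → 45.4922
row 2: Σ corner-gray over 8 cells = 3464  → 44.5533
row 3: Σ corner-gray over 8 cells = 4480  → 57.6209
row 4: Σ corner-gray over 8 cells = 4978  → 64.0261
row 5: Σ corner-gray over 8 cells = 4656  → 59.8846
Σ rows: total corner-gray = 24853  → 319.6546 mm³

319.655


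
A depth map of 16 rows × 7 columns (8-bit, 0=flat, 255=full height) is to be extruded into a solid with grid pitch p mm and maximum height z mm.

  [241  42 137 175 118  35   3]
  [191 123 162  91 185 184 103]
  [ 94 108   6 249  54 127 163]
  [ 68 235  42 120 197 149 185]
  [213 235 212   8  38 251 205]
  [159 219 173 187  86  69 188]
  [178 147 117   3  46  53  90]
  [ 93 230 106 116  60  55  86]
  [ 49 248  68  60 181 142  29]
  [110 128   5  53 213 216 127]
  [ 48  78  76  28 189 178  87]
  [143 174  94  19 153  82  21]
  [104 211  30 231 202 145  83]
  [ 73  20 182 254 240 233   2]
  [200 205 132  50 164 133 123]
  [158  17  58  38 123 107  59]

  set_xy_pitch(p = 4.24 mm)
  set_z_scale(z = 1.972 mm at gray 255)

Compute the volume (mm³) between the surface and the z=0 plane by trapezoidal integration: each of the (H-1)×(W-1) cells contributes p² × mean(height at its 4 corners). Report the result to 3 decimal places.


height_mm = gray/255 × 1.972; cell vol = 4.24² × mean(4 corners)
unit = 4.24² × 1.972 / (4×255) = 0.0347567 mm³ per gray-sum
row 0: Σ corner-gray over 6 cells = 3042  → 105.7299
row 1: Σ corner-gray over 6 cells = 3129  → 108.7537
row 2: Σ corner-gray over 6 cells = 3084  → 107.1896
row 3: Σ corner-gray over 6 cells = 3645  → 126.6881
row 4: Σ corner-gray over 6 cells = 3721  → 129.3297
row 5: Σ corner-gray over 6 cells = 2815  → 97.8401
row 6: Σ corner-gray over 6 cells = 2313  → 80.3922
row 7: Σ corner-gray over 6 cells = 2789  → 96.9364
row 8: Σ corner-gray over 6 cells = 2943  → 102.2889
row 9: Σ corner-gray over 6 cells = 2700  → 93.8431
row 10: Σ corner-gray over 6 cells = 2441  → 84.8411
row 11: Σ corner-gray over 6 cells = 3033  → 105.4171
row 12: Σ corner-gray over 6 cells = 3758  → 130.6157
row 13: Σ corner-gray over 6 cells = 3624  → 125.9583
row 14: Σ corner-gray over 6 cells = 2594  → 90.1589
Σ rows: total corner-gray = 45631  → 1585.9827 mm³

1585.983


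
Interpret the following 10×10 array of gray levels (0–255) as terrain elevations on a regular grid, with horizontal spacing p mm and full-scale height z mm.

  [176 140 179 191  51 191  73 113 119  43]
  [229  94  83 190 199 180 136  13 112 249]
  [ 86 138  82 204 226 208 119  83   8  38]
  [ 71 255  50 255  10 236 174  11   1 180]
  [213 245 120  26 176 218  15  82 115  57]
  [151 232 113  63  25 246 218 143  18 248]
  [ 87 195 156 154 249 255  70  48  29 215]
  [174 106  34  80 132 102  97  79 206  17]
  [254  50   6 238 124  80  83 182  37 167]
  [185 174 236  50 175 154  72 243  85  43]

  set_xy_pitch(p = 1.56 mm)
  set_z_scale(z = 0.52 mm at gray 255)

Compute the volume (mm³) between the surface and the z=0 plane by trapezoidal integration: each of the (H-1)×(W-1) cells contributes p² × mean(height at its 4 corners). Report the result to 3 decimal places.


51.446

height_mm = gray/255 × 0.52; cell vol = 1.56² × mean(4 corners)
unit = 1.56² × 0.52 / (4×255) = 0.00124066 mm³ per gray-sum
row 0: Σ corner-gray over 9 cells = 4825  → 5.9862
row 1: Σ corner-gray over 9 cells = 4752  → 5.8956
row 2: Σ corner-gray over 9 cells = 4495  → 5.5768
row 3: Σ corner-gray over 9 cells = 4499  → 5.5817
row 4: Σ corner-gray over 9 cells = 4779  → 5.9291
row 5: Σ corner-gray over 9 cells = 5129  → 6.3633
row 6: Σ corner-gray over 9 cells = 4477  → 5.5544
row 7: Σ corner-gray over 9 cells = 3884  → 4.8187
row 8: Σ corner-gray over 9 cells = 4627  → 5.7405
Σ rows: total corner-gray = 41467  → 51.4464 mm³


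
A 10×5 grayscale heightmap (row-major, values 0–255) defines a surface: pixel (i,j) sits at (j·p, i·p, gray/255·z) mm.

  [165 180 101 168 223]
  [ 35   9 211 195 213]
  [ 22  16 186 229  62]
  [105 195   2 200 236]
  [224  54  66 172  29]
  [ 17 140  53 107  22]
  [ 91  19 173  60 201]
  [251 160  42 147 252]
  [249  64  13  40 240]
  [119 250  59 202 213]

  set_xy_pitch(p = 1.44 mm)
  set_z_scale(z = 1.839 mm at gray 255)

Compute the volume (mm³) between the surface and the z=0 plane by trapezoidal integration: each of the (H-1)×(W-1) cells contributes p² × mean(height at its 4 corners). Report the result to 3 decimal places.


height_mm = gray/255 × 1.839; cell vol = 1.44² × mean(4 corners)
unit = 1.44² × 1.839 / (4×255) = 0.00373858 mm³ per gray-sum
row 0: Σ corner-gray over 4 cells = 2364  → 8.8380
row 1: Σ corner-gray over 4 cells = 2024  → 7.5669
row 2: Σ corner-gray over 4 cells = 2081  → 7.7800
row 3: Σ corner-gray over 4 cells = 1972  → 7.3725
row 4: Σ corner-gray over 4 cells = 1476  → 5.5181
row 5: Σ corner-gray over 4 cells = 1435  → 5.3649
row 6: Σ corner-gray over 4 cells = 1997  → 7.4659
row 7: Σ corner-gray over 4 cells = 1924  → 7.1930
row 8: Σ corner-gray over 4 cells = 2077  → 7.7650
Σ rows: total corner-gray = 17350  → 64.8643 mm³

64.864


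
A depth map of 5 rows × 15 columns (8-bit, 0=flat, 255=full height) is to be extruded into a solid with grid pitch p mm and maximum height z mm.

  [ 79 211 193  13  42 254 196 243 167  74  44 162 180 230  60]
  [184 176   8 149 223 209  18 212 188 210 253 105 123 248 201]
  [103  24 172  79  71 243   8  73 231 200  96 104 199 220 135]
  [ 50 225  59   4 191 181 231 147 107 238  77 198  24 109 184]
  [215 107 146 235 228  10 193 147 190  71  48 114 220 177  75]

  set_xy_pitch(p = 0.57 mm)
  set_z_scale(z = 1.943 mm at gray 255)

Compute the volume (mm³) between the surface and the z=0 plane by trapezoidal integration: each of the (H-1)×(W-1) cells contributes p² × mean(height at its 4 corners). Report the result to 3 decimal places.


20.093

height_mm = gray/255 × 1.943; cell vol = 0.57² × mean(4 corners)
unit = 0.57² × 1.943 / (4×255) = 0.000618903 mm³ per gray-sum
row 0: Σ corner-gray over 14 cells = 8786  → 5.4377
row 1: Σ corner-gray over 14 cells = 8307  → 5.1412
row 2: Σ corner-gray over 14 cells = 7494  → 4.6381
row 3: Σ corner-gray over 14 cells = 7878  → 4.8757
Σ rows: total corner-gray = 32465  → 20.0927 mm³


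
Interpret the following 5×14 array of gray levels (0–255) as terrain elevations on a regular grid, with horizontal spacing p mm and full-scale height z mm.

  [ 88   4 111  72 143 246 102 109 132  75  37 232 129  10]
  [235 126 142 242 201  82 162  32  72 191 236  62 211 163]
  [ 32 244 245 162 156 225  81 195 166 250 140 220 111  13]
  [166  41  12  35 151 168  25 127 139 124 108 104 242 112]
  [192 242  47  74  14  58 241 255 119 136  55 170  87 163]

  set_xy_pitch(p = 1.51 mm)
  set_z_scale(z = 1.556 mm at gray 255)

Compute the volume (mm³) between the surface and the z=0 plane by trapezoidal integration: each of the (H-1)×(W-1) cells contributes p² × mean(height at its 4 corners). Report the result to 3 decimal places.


99.461

height_mm = gray/255 × 1.556; cell vol = 1.51² × mean(4 corners)
unit = 1.51² × 1.556 / (4×255) = 0.00347827 mm³ per gray-sum
row 0: Σ corner-gray over 13 cells = 6798  → 23.6453
row 1: Σ corner-gray over 13 cells = 8351  → 29.0470
row 2: Σ corner-gray over 13 cells = 7265  → 25.2696
row 3: Σ corner-gray over 13 cells = 6181  → 21.4992
Σ rows: total corner-gray = 28595  → 99.4611 mm³


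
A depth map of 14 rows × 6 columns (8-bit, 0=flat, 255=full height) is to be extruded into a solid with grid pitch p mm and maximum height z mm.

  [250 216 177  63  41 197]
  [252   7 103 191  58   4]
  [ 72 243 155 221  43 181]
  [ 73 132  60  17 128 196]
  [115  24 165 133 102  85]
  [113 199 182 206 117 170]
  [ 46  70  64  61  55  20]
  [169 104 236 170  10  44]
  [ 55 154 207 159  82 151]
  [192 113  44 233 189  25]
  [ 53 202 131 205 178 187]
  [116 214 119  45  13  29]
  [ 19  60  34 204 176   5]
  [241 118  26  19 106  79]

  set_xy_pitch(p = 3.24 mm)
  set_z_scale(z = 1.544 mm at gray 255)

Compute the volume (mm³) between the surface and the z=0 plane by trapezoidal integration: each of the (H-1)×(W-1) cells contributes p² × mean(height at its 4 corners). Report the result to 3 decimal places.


494.432

height_mm = gray/255 × 1.544; cell vol = 3.24² × mean(4 corners)
unit = 3.24² × 1.544 / (4×255) = 0.0158905 mm³ per gray-sum
row 0: Σ corner-gray over 5 cells = 2415  → 38.3755
row 1: Σ corner-gray over 5 cells = 2551  → 40.5366
row 2: Σ corner-gray over 5 cells = 2520  → 40.0440
row 3: Σ corner-gray over 5 cells = 1991  → 31.6380
row 4: Σ corner-gray over 5 cells = 2739  → 43.5240
row 5: Σ corner-gray over 5 cells = 2257  → 35.8648
row 6: Σ corner-gray over 5 cells = 1819  → 28.9048
row 7: Σ corner-gray over 5 cells = 2663  → 42.3164
row 8: Σ corner-gray over 5 cells = 2785  → 44.2550
row 9: Σ corner-gray over 5 cells = 3047  → 48.4183
row 10: Σ corner-gray over 5 cells = 2599  → 41.2994
row 11: Σ corner-gray over 5 cells = 1899  → 30.1760
row 12: Σ corner-gray over 5 cells = 1830  → 29.0796
Σ rows: total corner-gray = 31115  → 494.4324 mm³


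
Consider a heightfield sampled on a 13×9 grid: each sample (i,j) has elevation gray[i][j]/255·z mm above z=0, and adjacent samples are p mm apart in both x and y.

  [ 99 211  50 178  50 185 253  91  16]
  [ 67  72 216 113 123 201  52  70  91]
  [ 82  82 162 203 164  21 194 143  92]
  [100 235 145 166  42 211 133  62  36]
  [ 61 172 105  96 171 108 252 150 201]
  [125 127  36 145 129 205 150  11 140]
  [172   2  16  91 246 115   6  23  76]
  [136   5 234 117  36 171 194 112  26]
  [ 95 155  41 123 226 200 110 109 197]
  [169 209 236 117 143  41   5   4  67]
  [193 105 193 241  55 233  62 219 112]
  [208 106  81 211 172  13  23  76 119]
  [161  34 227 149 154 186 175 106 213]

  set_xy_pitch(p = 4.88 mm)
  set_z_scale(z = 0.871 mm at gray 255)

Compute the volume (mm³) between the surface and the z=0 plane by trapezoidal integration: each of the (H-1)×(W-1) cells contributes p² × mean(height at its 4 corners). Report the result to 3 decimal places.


973.934

height_mm = gray/255 × 0.871; cell vol = 4.88² × mean(4 corners)
unit = 4.88² × 0.871 / (4×255) = 0.0203356 mm³ per gray-sum
row 0: Σ corner-gray over 8 cells = 4003  → 81.4035
row 1: Σ corner-gray over 8 cells = 3964  → 80.6104
row 2: Σ corner-gray over 8 cells = 4236  → 86.1417
row 3: Σ corner-gray over 8 cells = 4494  → 91.3883
row 4: Σ corner-gray over 8 cells = 4241  → 86.2434
row 5: Σ corner-gray over 8 cells = 3117  → 63.3862
row 6: Σ corner-gray over 8 cells = 3146  → 63.9759
row 7: Σ corner-gray over 8 cells = 4120  → 83.7828
row 8: Σ corner-gray over 8 cells = 3966  → 80.6511
row 9: Σ corner-gray over 8 cells = 4267  → 86.7721
row 10: Σ corner-gray over 8 cells = 4212  → 85.6537
row 11: Σ corner-gray over 8 cells = 4127  → 83.9251
Σ rows: total corner-gray = 47893  → 973.9343 mm³


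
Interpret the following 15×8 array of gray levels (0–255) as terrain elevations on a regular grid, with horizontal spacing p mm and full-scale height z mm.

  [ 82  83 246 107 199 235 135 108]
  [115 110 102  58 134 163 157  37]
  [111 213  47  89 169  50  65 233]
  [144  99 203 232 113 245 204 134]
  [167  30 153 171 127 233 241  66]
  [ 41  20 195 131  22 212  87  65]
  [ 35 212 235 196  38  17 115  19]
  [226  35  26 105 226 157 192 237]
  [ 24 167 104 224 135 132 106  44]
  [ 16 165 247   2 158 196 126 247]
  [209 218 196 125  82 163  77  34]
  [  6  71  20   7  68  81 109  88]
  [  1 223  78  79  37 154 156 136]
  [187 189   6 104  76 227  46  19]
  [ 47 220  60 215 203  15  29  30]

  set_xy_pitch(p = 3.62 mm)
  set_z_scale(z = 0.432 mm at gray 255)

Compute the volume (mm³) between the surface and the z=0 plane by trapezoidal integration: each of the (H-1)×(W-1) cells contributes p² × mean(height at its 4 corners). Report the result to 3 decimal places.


height_mm = gray/255 × 0.432; cell vol = 3.62² × mean(4 corners)
unit = 3.62² × 0.432 / (4×255) = 0.0055501 mm³ per gray-sum
row 0: Σ corner-gray over 7 cells = 3800  → 21.0904
row 1: Σ corner-gray over 7 cells = 3210  → 17.8158
row 2: Σ corner-gray over 7 cells = 4080  → 22.6444
row 3: Σ corner-gray over 7 cells = 4613  → 25.6026
row 4: Σ corner-gray over 7 cells = 3583  → 19.8860
row 5: Σ corner-gray over 7 cells = 3120  → 17.3163
row 6: Σ corner-gray over 7 cells = 3625  → 20.1191
row 7: Σ corner-gray over 7 cells = 3749  → 20.8073
row 8: Σ corner-gray over 7 cells = 3855  → 21.3956
row 9: Σ corner-gray over 7 cells = 4016  → 22.2892
row 10: Σ corner-gray over 7 cells = 2771  → 15.3793
row 11: Σ corner-gray over 7 cells = 2397  → 13.3036
row 12: Σ corner-gray over 7 cells = 3093  → 17.1665
row 13: Σ corner-gray over 7 cells = 3063  → 17.0000
Σ rows: total corner-gray = 48975  → 271.8161 mm³

271.816


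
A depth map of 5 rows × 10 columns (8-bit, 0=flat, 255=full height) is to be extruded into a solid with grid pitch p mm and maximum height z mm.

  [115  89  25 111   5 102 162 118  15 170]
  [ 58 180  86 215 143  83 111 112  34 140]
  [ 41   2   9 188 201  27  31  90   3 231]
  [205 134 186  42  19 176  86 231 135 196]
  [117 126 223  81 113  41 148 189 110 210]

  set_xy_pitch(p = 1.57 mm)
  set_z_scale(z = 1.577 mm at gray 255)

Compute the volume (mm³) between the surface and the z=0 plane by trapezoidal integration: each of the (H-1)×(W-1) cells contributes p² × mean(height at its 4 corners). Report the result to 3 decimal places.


60.083

height_mm = gray/255 × 1.577; cell vol = 1.57² × mean(4 corners)
unit = 1.57² × 1.577 / (4×255) = 0.00381093 mm³ per gray-sum
row 0: Σ corner-gray over 9 cells = 3665  → 13.9671
row 1: Σ corner-gray over 9 cells = 3500  → 13.3383
row 2: Σ corner-gray over 9 cells = 3793  → 14.4549
row 3: Σ corner-gray over 9 cells = 4808  → 18.3229
Σ rows: total corner-gray = 15766  → 60.0831 mm³


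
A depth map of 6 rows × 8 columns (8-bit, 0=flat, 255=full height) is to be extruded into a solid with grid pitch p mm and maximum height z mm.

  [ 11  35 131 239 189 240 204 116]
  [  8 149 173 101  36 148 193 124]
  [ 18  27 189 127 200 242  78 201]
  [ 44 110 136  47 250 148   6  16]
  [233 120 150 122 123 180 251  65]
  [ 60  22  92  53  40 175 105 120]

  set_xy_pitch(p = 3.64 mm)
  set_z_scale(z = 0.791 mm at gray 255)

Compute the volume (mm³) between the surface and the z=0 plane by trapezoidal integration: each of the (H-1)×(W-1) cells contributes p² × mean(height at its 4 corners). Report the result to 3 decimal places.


184.939

height_mm = gray/255 × 0.791; cell vol = 3.64² × mean(4 corners)
unit = 3.64² × 0.791 / (4×255) = 0.0102749 mm³ per gray-sum
row 0: Σ corner-gray over 7 cells = 3935  → 40.4319
row 1: Σ corner-gray over 7 cells = 3677  → 37.7809
row 2: Σ corner-gray over 7 cells = 3399  → 34.9245
row 3: Σ corner-gray over 7 cells = 3644  → 37.4419
row 4: Σ corner-gray over 7 cells = 3344  → 34.3594
Σ rows: total corner-gray = 17999  → 184.9386 mm³


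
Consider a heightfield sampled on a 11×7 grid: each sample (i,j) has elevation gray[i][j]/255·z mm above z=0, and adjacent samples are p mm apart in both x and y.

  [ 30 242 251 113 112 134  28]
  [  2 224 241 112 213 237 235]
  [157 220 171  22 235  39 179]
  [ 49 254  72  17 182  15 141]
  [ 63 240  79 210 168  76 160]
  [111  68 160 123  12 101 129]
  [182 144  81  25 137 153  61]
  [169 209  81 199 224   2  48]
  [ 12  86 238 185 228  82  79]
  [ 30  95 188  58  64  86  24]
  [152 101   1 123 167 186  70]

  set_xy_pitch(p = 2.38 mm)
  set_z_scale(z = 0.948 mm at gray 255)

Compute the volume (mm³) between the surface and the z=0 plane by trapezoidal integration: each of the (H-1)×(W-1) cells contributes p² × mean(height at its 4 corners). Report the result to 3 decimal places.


163.338

height_mm = gray/255 × 0.948; cell vol = 2.38² × mean(4 corners)
unit = 2.38² × 0.948 / (4×255) = 0.00526456 mm³ per gray-sum
row 0: Σ corner-gray over 6 cells = 4053  → 21.3373
row 1: Σ corner-gray over 6 cells = 4001  → 21.0635
row 2: Σ corner-gray over 6 cells = 2980  → 15.6884
row 3: Σ corner-gray over 6 cells = 3039  → 15.9990
row 4: Σ corner-gray over 6 cells = 2937  → 15.4620
row 5: Σ corner-gray over 6 cells = 2491  → 13.1140
row 6: Σ corner-gray over 6 cells = 2970  → 15.6357
row 7: Σ corner-gray over 6 cells = 3376  → 17.7732
row 8: Σ corner-gray over 6 cells = 2765  → 14.5565
row 9: Σ corner-gray over 6 cells = 2414  → 12.7086
Σ rows: total corner-gray = 31026  → 163.3382 mm³


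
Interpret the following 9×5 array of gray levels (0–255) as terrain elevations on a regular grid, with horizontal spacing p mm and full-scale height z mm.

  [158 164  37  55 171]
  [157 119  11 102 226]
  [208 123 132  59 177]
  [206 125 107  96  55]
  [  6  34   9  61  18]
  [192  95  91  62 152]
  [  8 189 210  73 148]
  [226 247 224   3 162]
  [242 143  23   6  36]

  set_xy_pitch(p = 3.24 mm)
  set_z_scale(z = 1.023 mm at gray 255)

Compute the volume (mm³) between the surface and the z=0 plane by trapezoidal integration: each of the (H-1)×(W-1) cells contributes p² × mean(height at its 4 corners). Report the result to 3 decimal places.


147.746

height_mm = gray/255 × 1.023; cell vol = 3.24² × mean(4 corners)
unit = 3.24² × 1.023 / (4×255) = 0.0105285 mm³ per gray-sum
row 0: Σ corner-gray over 4 cells = 1688  → 17.7721
row 1: Σ corner-gray over 4 cells = 1860  → 19.5830
row 2: Σ corner-gray over 4 cells = 1930  → 20.3200
row 3: Σ corner-gray over 4 cells = 1149  → 12.0972
row 4: Σ corner-gray over 4 cells = 1072  → 11.2865
row 5: Σ corner-gray over 4 cells = 1940  → 20.4252
row 6: Σ corner-gray over 4 cells = 2436  → 25.6474
row 7: Σ corner-gray over 4 cells = 1958  → 20.6148
Σ rows: total corner-gray = 14033  → 147.7461 mm³


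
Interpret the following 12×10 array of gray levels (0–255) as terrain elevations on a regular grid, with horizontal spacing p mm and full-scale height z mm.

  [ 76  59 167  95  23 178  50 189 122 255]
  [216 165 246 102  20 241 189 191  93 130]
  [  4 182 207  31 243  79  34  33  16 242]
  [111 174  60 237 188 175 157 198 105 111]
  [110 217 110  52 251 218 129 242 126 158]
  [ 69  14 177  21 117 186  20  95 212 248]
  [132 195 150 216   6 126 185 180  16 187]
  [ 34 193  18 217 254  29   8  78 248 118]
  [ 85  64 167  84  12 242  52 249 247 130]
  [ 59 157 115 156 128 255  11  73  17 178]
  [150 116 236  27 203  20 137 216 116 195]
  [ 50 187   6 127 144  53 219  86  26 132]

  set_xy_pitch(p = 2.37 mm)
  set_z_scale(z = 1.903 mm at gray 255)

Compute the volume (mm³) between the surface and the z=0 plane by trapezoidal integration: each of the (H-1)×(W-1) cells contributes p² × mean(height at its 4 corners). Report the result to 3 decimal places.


549.088

height_mm = gray/255 × 1.903; cell vol = 2.37² × mean(4 corners)
unit = 2.37² × 1.903 / (4×255) = 0.0104794 mm³ per gray-sum
row 0: Σ corner-gray over 9 cells = 4937  → 51.7367
row 1: Σ corner-gray over 9 cells = 4736  → 49.6303
row 2: Σ corner-gray over 9 cells = 4706  → 49.3159
row 3: Σ corner-gray over 9 cells = 5768  → 60.4450
row 4: Σ corner-gray over 9 cells = 4959  → 51.9672
row 5: Σ corner-gray over 9 cells = 4468  → 46.8218
row 6: Σ corner-gray over 9 cells = 4709  → 49.3474
row 7: Σ corner-gray over 9 cells = 4691  → 49.1587
row 8: Σ corner-gray over 9 cells = 4510  → 47.2620
row 9: Σ corner-gray over 9 cells = 4548  → 47.6602
row 10: Σ corner-gray over 9 cells = 4365  → 45.7425
Σ rows: total corner-gray = 52397  → 549.0877 mm³
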